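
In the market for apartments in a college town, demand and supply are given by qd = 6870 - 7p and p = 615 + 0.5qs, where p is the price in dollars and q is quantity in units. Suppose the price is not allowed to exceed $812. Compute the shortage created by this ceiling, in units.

Rearranging supply gives qs = 2p - 1230. Equilibrium: 6870 - 7p = 2p - 1230, so 8100 = 9p and p* = 900, q* = 570.
The ceiling of 812 is below the equilibrium price 900, so it binds.
At p = 812: qd = 6870 - 7·812 = 1186 and qs = 2·812 - 1230 = 394.
Shortage = qd - qs = 1186 - 394 = 792.

792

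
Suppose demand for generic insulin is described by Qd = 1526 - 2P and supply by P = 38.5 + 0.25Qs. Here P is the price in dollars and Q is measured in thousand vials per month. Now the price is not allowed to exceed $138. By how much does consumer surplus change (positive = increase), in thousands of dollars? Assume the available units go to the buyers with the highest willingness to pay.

-24140

Rearranging supply gives Qs = 4P - 154. Without the control the market clears where 1526 - 2P = 4P - 154, i.e. P* = 280 and Q* = 966.
Because the ceiling (138) lies below the market-clearing price, it is binding.
At P = 138: Qd = 1526 - 2·138 = 1250 and Qs = 4·138 - 154 = 398.
Consumer surplus without the control is ½ · (763 - 280) · 966 = 233289.
With the ceiling, 398 units are sold at 138 (assume they go to the highest-value buyers). The demand price at Q = 398 is 564, so CS = ½ · [(763 - 138) + (564 - 138)] · 398 = 209149.
Change in consumer surplus = 209149 - 233289 = -24140.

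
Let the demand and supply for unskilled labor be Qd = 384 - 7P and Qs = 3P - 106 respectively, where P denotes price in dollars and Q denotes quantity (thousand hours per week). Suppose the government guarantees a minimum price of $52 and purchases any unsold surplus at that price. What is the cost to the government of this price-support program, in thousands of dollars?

Equilibrium: 384 - 7P = 3P - 106, so 490 = 10P and P* = 49, Q* = 41.
Since 52 > 49, the floor is binding.
At P = 52: Qd = 384 - 7·52 = 20 and Qs = 3·52 - 106 = 50.
Surplus = Qs - Qd = 30.
Government expenditure = surplus × support price = 30 × 52 = 1560.

1560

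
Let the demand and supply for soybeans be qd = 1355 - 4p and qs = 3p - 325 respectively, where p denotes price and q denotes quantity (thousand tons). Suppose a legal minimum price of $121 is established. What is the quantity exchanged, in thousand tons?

In a free market, 1355 - 4p = 3p - 325 gives the equilibrium p* = 240, q* = 395.
Since 121 is below p* = 240, the floor does not bind and the free-market outcome prevails.

395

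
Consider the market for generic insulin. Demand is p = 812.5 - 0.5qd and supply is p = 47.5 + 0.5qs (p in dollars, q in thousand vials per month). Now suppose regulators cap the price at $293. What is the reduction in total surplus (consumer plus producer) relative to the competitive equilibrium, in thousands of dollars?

37538

Rearranging demand gives qd = 1625 - 2p; rearranging supply gives qs = 2p - 95. Setting quantity demanded equal to quantity supplied, 1625 - 2p = 2p - 95, gives p* = 430 and q* = 765.
The ceiling of 293 is below the equilibrium price 430, so it binds.
At p = 293: qd = 1625 - 2·293 = 1039 and qs = 2·293 - 95 = 491.
Quantity traded falls to 491. At q = 491 the demand price is (1625 - 491)/2 = 567 and the supply price is (95 + 491)/2 = 293.
Deadweight loss = ½ · (567 - 293) · (765 - 491) = ½ · 274 · 274 = 37538.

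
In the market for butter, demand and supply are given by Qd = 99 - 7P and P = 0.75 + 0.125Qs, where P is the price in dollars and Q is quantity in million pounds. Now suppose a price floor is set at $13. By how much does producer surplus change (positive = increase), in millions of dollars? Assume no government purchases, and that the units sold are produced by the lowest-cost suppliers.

Rearranging supply gives Qs = 8P - 6. In a free market, 99 - 7P = 8P - 6 gives the equilibrium P* = 7, Q* = 50.
Because the floor (13) lies above the market-clearing price, it is binding.
At P = 13: Qd = 99 - 7·13 = 8 and Qs = 8·13 - 6 = 98.
Producer surplus without the control is ½ · (7 - 0.75) · 50 = 156.25.
With the floor, 8 units are sold at 13. The supply price at Q = 8 is 1.75, so PS = ½ · [(13 - 0.75) + (13 - 1.75)] · 8 = 94.
Change in producer surplus = 94 - 156.25 = -62.25.

-62.25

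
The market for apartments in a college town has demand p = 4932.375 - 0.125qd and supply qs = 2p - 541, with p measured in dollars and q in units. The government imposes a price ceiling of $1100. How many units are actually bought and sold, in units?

Rearranging demand gives qd = 39459 - 8p. Setting quantity demanded equal to quantity supplied, 39459 - 8p = 2p - 541, gives p* = 4000 and q* = 7459.
Because the ceiling (1100) lies below the market-clearing price, it is binding.
At p = 1100: qd = 39459 - 8·1100 = 30659 and qs = 2·1100 - 541 = 1659.
The quantity actually transacted is the short side, supply: 1659.

1659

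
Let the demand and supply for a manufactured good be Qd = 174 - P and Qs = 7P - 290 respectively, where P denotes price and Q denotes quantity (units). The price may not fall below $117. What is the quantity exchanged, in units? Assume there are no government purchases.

In a free market, 174 - P = 7P - 290 gives the equilibrium P* = 58, Q* = 116.
The floor of 117 is above the equilibrium price 58, so it binds.
At P = 117: Qd = 174 - 117 = 57 and Qs = 7·117 - 290 = 529.
The quantity actually transacted is the short side, demand: 57.

57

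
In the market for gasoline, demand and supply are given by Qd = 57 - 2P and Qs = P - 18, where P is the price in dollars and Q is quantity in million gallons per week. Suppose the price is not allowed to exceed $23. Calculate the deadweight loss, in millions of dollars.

3

Equilibrium: 57 - 2P = P - 18, so 75 = 3P and P* = 25, Q* = 7.
Because the ceiling (23) lies below the market-clearing price, it is binding.
At P = 23: Qd = 57 - 2·23 = 11 and Qs = 23 - 18 = 5.
Quantity traded falls to 5. At Q = 5 the demand price is (57 - 5)/2 = 26 and the supply price is 18 + 5 = 23.
Deadweight loss = ½ · (26 - 23) · (7 - 5) = ½ · 3 · 2 = 3.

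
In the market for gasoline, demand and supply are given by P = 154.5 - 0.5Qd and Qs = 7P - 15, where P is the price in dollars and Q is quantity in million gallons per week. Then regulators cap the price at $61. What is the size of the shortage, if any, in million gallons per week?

Rearranging demand gives Qd = 309 - 2P. In a free market, 309 - 2P = 7P - 15 gives the equilibrium P* = 36, Q* = 237.
The ceiling of 61 is above the equilibrium price 36, so it is not binding; the market clears at P* = 36, Q* = 237.
Since the control does not bind, there is no shortage.

0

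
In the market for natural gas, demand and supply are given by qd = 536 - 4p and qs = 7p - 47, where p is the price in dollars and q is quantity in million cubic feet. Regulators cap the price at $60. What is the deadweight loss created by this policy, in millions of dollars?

0

Equilibrium: 536 - 4p = 7p - 47, so 583 = 11p and p* = 53, q* = 324.
Since 60 is above p* = 53, the ceiling does not bind and the free-market outcome prevails.
Since the control does not bind, no trades are prevented and deadweight loss is zero.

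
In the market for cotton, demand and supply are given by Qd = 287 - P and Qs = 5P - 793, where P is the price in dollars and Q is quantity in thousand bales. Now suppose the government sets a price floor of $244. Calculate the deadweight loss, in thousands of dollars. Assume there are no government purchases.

2457.6

Without the control the market clears where 287 - P = 5P - 793, i.e. P* = 180 and Q* = 107.
Since 244 > 180, the floor is binding.
At P = 244: Qd = 287 - 244 = 43 and Qs = 5·244 - 793 = 427.
Quantity traded falls to 43. At Q = 43 the demand price is 287 - 43 = 244 and the supply price is (793 + 43)/5 = 167.2.
Deadweight loss = ½ · (244 - 167.2) · (107 - 43) = ½ · 76.8 · 64 = 2457.6.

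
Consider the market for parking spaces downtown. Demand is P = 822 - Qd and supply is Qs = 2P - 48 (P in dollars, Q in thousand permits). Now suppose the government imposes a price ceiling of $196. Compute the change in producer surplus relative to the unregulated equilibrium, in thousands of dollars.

Rearranging demand gives Qd = 822 - P. In a free market, 822 - P = 2P - 48 gives the equilibrium P* = 290, Q* = 532.
Because the ceiling (196) lies below the market-clearing price, it is binding.
At P = 196: Qd = 822 - 196 = 626 and Qs = 2·196 - 48 = 344.
Producer surplus without the control is ½ · (290 - 24) · 532 = 70756.
With the ceiling, producers sell 344 units at 196, so PS = ½ · (196 - 24) · 344 = 29584.
Change in producer surplus = 29584 - 70756 = -41172.

-41172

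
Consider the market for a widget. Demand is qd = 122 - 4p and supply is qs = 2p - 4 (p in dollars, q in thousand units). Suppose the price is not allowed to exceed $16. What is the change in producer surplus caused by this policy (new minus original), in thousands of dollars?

-165

In a free market, 122 - 4p = 2p - 4 gives the equilibrium p* = 21, q* = 38.
Since 16 < 21, the ceiling is binding.
At p = 16: qd = 122 - 4·16 = 58 and qs = 2·16 - 4 = 28.
Producer surplus without the control is ½ · (21 - 2) · 38 = 361.
With the ceiling, producers sell 28 units at 16, so PS = ½ · (16 - 2) · 28 = 196.
Change in producer surplus = 196 - 361 = -165.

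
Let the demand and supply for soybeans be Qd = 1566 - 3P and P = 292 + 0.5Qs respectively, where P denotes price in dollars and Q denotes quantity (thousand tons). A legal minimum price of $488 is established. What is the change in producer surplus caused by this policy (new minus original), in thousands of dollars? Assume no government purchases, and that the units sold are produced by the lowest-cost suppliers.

Rearranging supply gives Qs = 2P - 584. In a free market, 1566 - 3P = 2P - 584 gives the equilibrium P* = 430, Q* = 276.
Since 488 > 430, the floor is binding.
At P = 488: Qd = 1566 - 3·488 = 102 and Qs = 2·488 - 584 = 392.
Producer surplus without the control is ½ · (430 - 292) · 276 = 19044.
With the floor, 102 units are sold at 488. The supply price at Q = 102 is 343, so PS = ½ · [(488 - 292) + (488 - 343)] · 102 = 17391.
Change in producer surplus = 17391 - 19044 = -1653.

-1653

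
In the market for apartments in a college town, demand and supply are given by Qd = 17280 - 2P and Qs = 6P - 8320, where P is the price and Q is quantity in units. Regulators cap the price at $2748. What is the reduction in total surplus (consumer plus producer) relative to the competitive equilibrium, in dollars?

2451648

Setting quantity demanded equal to quantity supplied, 17280 - 2P = 6P - 8320, gives P* = 3200 and Q* = 10880.
The ceiling of 2748 is below the equilibrium price 3200, so it binds.
At P = 2748: Qd = 17280 - 2·2748 = 11784 and Qs = 6·2748 - 8320 = 8168.
Quantity traded falls to 8168. At Q = 8168 the demand price is (17280 - 8168)/2 = 4556 and the supply price is (8320 + 8168)/6 = 2748.
Deadweight loss = ½ · (4556 - 2748) · (10880 - 8168) = ½ · 1808 · 2712 = 2451648.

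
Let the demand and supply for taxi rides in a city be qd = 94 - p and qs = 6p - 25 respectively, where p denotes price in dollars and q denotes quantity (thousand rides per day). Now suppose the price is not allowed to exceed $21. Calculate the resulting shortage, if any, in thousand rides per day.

0

In a free market, 94 - p = 6p - 25 gives the equilibrium p* = 17, q* = 77.
The ceiling of 21 is above the equilibrium price 17, so it is not binding; the market clears at p* = 17, q* = 77.
Since the control does not bind, there is no shortage.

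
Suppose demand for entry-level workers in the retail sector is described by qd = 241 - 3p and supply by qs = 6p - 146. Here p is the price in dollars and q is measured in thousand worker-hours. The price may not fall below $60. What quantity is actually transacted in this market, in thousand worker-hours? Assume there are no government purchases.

Without the control the market clears where 241 - 3p = 6p - 146, i.e. p* = 43 and q* = 112.
Because the floor (60) lies above the market-clearing price, it is binding.
At p = 60: qd = 241 - 3·60 = 61 and qs = 6·60 - 146 = 214.
The quantity actually transacted is the short side, demand: 61.

61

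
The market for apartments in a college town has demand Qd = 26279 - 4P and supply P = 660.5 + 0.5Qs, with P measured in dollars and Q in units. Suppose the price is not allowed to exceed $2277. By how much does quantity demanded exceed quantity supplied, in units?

13938

Rearranging supply gives Qs = 2P - 1321. In a free market, 26279 - 4P = 2P - 1321 gives the equilibrium P* = 4600, Q* = 7879.
Because the ceiling (2277) lies below the market-clearing price, it is binding.
At P = 2277: Qd = 26279 - 4·2277 = 17171 and Qs = 2·2277 - 1321 = 3233.
Shortage = Qd - Qs = 17171 - 3233 = 13938.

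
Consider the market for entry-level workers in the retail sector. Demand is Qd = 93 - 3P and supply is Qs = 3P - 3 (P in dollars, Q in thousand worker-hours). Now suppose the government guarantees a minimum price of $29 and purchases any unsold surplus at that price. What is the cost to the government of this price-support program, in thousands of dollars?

In a free market, 93 - 3P = 3P - 3 gives the equilibrium P* = 16, Q* = 45.
Since 29 > 16, the floor is binding.
At P = 29: Qd = 93 - 3·29 = 6 and Qs = 3·29 - 3 = 84.
Surplus = Qs - Qd = 78.
Government expenditure = surplus × support price = 78 × 29 = 2262.

2262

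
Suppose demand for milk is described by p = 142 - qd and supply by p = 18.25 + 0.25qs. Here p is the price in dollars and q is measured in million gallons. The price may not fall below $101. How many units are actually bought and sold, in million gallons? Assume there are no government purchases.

41

Rearranging demand gives qd = 142 - p; rearranging supply gives qs = 4p - 73. Setting quantity demanded equal to quantity supplied, 142 - p = 4p - 73, gives p* = 43 and q* = 99.
Since 101 > 43, the floor is binding.
At p = 101: qd = 142 - 101 = 41 and qs = 4·101 - 73 = 331.
The quantity actually transacted is the short side, demand: 41.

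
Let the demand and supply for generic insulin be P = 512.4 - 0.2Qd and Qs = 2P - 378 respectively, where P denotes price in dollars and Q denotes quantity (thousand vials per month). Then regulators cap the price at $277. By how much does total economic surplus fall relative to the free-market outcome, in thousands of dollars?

28628.6

Rearranging demand gives Qd = 2562 - 5P. Without the control the market clears where 2562 - 5P = 2P - 378, i.e. P* = 420 and Q* = 462.
Since 277 < 420, the ceiling is binding.
At P = 277: Qd = 2562 - 5·277 = 1177 and Qs = 2·277 - 378 = 176.
Quantity traded falls to 176. At Q = 176 the demand price is (2562 - 176)/5 = 477.2 and the supply price is (378 + 176)/2 = 277.
Deadweight loss = ½ · (477.2 - 277) · (462 - 176) = ½ · 200.2 · 286 = 28628.6.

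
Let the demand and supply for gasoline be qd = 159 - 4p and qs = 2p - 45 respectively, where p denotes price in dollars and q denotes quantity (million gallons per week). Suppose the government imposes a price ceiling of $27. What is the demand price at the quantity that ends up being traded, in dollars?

Setting quantity demanded equal to quantity supplied, 159 - 4p = 2p - 45, gives p* = 34 and q* = 23.
Since 27 < 34, the ceiling is binding.
At p = 27: qd = 159 - 4·27 = 51 and qs = 2·27 - 45 = 9.
Only 9 units reach the market. On the demand curve, the marginal buyer's willingness to pay at q = 9 is (159 - 9)/4 = 37.5.

37.5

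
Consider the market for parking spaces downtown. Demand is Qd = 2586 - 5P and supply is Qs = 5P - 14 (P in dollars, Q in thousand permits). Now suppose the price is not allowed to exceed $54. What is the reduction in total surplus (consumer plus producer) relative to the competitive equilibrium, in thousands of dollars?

212180

Equilibrium: 2586 - 5P = 5P - 14, so 2600 = 10P and P* = 260, Q* = 1286.
The ceiling of 54 is below the equilibrium price 260, so it binds.
At P = 54: Qd = 2586 - 5·54 = 2316 and Qs = 5·54 - 14 = 256.
Quantity traded falls to 256. At Q = 256 the demand price is (2586 - 256)/5 = 466 and the supply price is (14 + 256)/5 = 54.
Deadweight loss = ½ · (466 - 54) · (1286 - 256) = ½ · 412 · 1030 = 212180.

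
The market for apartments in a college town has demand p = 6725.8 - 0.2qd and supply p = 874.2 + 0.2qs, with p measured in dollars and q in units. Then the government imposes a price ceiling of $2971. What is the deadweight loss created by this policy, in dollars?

3436205

Rearranging demand gives qd = 33629 - 5p; rearranging supply gives qs = 5p - 4371. Without the control the market clears where 33629 - 5p = 5p - 4371, i.e. p* = 3800 and q* = 14629.
Because the ceiling (2971) lies below the market-clearing price, it is binding.
At p = 2971: qd = 33629 - 5·2971 = 18774 and qs = 5·2971 - 4371 = 10484.
Quantity traded falls to 10484. At q = 10484 the demand price is (33629 - 10484)/5 = 4629 and the supply price is (4371 + 10484)/5 = 2971.
Deadweight loss = ½ · (4629 - 2971) · (14629 - 10484) = ½ · 1658 · 4145 = 3436205.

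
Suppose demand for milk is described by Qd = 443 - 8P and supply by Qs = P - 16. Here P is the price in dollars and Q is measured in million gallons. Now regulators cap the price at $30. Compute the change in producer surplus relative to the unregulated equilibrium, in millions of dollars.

In a free market, 443 - 8P = P - 16 gives the equilibrium P* = 51, Q* = 35.
The ceiling of 30 is below the equilibrium price 51, so it binds.
At P = 30: Qd = 443 - 8·30 = 203 and Qs = 30 - 16 = 14.
Producer surplus without the control is ½ · (51 - 16) · 35 = 612.5.
With the ceiling, producers sell 14 units at 30, so PS = ½ · (30 - 16) · 14 = 98.
Change in producer surplus = 98 - 612.5 = -514.5.

-514.5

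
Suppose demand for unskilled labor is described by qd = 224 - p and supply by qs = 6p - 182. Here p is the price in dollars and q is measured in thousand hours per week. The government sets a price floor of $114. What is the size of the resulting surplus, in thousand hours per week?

392

In a free market, 224 - p = 6p - 182 gives the equilibrium p* = 58, q* = 166.
Because the floor (114) lies above the market-clearing price, it is binding.
At p = 114: qd = 224 - 114 = 110 and qs = 6·114 - 182 = 502.
Surplus = qs - qd = 502 - 110 = 392.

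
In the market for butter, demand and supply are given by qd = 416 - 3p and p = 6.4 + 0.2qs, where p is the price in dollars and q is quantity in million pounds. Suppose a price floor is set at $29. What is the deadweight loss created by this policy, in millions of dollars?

Rearranging supply gives qs = 5p - 32. Setting quantity demanded equal to quantity supplied, 416 - 3p = 5p - 32, gives p* = 56 and q* = 248.
The floor of 29 is below the equilibrium price 56, so it is not binding; the market clears at p* = 56, q* = 248.
Since the control does not bind, no trades are prevented and deadweight loss is zero.

0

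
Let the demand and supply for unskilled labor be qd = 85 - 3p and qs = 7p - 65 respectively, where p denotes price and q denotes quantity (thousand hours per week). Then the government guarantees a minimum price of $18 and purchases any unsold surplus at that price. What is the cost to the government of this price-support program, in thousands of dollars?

Equilibrium: 85 - 3p = 7p - 65, so 150 = 10p and p* = 15, q* = 40.
Because the floor (18) lies above the market-clearing price, it is binding.
At p = 18: qd = 85 - 3·18 = 31 and qs = 7·18 - 65 = 61.
Surplus = qs - qd = 30.
Government expenditure = surplus × support price = 30 × 18 = 540.

540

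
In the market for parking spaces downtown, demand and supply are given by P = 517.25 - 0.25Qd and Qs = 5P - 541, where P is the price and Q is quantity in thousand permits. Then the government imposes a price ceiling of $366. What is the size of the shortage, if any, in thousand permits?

Rearranging demand gives Qd = 2069 - 4P. Setting quantity demanded equal to quantity supplied, 2069 - 4P = 5P - 541, gives P* = 290 and Q* = 909.
Since 366 is above P* = 290, the ceiling does not bind and the free-market outcome prevails.
Since the control does not bind, there is no shortage.

0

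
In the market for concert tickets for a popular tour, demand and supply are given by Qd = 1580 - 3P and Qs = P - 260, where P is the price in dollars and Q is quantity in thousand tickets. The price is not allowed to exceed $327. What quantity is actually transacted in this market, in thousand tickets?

67

In a free market, 1580 - 3P = P - 260 gives the equilibrium P* = 460, Q* = 200.
The ceiling of 327 is below the equilibrium price 460, so it binds.
At P = 327: Qd = 1580 - 3·327 = 599 and Qs = 327 - 260 = 67.
The quantity actually transacted is the short side, supply: 67.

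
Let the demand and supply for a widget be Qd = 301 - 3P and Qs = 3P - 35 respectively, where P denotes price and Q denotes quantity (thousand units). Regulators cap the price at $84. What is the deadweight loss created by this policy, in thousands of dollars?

Without the control the market clears where 301 - 3P = 3P - 35, i.e. P* = 56 and Q* = 133.
Since 84 is above P* = 56, the ceiling does not bind and the free-market outcome prevails.
Since the control does not bind, no trades are prevented and deadweight loss is zero.

0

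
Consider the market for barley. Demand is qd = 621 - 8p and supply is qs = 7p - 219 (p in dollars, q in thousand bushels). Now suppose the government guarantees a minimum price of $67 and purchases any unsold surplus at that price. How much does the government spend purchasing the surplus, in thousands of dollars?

11055

Without the control the market clears where 621 - 8p = 7p - 219, i.e. p* = 56 and q* = 173.
Since 67 > 56, the floor is binding.
At p = 67: qd = 621 - 8·67 = 85 and qs = 7·67 - 219 = 250.
Surplus = qs - qd = 165.
Government expenditure = surplus × support price = 165 × 67 = 11055.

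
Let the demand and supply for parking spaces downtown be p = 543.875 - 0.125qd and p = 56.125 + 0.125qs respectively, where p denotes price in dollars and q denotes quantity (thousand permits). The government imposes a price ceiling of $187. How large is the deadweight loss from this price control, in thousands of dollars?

102152

Rearranging demand gives qd = 4351 - 8p; rearranging supply gives qs = 8p - 449. Without the control the market clears where 4351 - 8p = 8p - 449, i.e. p* = 300 and q* = 1951.
The ceiling of 187 is below the equilibrium price 300, so it binds.
At p = 187: qd = 4351 - 8·187 = 2855 and qs = 8·187 - 449 = 1047.
Quantity traded falls to 1047. At q = 1047 the demand price is (4351 - 1047)/8 = 413 and the supply price is (449 + 1047)/8 = 187.
Deadweight loss = ½ · (413 - 187) · (1951 - 1047) = ½ · 226 · 904 = 102152.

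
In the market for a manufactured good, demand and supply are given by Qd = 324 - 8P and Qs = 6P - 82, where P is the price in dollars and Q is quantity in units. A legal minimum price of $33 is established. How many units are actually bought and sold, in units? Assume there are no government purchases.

Without the control the market clears where 324 - 8P = 6P - 82, i.e. P* = 29 and Q* = 92.
Since 33 > 29, the floor is binding.
At P = 33: Qd = 324 - 8·33 = 60 and Qs = 6·33 - 82 = 116.
The quantity actually transacted is the short side, demand: 60.

60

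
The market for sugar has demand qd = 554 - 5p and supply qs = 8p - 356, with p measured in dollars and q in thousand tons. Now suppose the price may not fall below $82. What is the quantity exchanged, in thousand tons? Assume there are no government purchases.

Without the control the market clears where 554 - 5p = 8p - 356, i.e. p* = 70 and q* = 204.
Because the floor (82) lies above the market-clearing price, it is binding.
At p = 82: qd = 554 - 5·82 = 144 and qs = 8·82 - 356 = 300.
The quantity actually transacted is the short side, demand: 144.

144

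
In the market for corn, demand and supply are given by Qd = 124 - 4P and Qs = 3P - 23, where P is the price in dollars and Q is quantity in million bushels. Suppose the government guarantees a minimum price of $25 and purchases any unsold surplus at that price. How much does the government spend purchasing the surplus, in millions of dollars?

Equilibrium: 124 - 4P = 3P - 23, so 147 = 7P and P* = 21, Q* = 40.
Because the floor (25) lies above the market-clearing price, it is binding.
At P = 25: Qd = 124 - 4·25 = 24 and Qs = 3·25 - 23 = 52.
Surplus = Qs - Qd = 28.
Government expenditure = surplus × support price = 28 × 25 = 700.

700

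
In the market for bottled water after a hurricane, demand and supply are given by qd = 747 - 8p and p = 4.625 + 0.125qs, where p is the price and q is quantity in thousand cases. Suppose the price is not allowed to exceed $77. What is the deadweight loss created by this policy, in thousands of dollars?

Rearranging supply gives qs = 8p - 37. In a free market, 747 - 8p = 8p - 37 gives the equilibrium p* = 49, q* = 355.
The ceiling of 77 is above the equilibrium price 49, so it is not binding; the market clears at p* = 49, q* = 355.
Since the control does not bind, no trades are prevented and deadweight loss is zero.

0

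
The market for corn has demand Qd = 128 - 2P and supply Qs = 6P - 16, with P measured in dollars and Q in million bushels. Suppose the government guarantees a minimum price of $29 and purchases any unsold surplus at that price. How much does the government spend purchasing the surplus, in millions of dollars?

2552

Setting quantity demanded equal to quantity supplied, 128 - 2P = 6P - 16, gives P* = 18 and Q* = 92.
The floor of 29 is above the equilibrium price 18, so it binds.
At P = 29: Qd = 128 - 2·29 = 70 and Qs = 6·29 - 16 = 158.
Surplus = Qs - Qd = 88.
Government expenditure = surplus × support price = 88 × 29 = 2552.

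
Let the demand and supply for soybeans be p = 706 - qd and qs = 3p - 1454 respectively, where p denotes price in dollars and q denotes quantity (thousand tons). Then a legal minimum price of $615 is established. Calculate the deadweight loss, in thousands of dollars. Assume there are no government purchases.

3750

Rearranging demand gives qd = 706 - p. In a free market, 706 - p = 3p - 1454 gives the equilibrium p* = 540, q* = 166.
Since 615 > 540, the floor is binding.
At p = 615: qd = 706 - 615 = 91 and qs = 3·615 - 1454 = 391.
Quantity traded falls to 91. At q = 91 the demand price is 706 - 91 = 615 and the supply price is (1454 + 91)/3 = 515.
Deadweight loss = ½ · (615 - 515) · (166 - 91) = ½ · 100 · 75 = 3750.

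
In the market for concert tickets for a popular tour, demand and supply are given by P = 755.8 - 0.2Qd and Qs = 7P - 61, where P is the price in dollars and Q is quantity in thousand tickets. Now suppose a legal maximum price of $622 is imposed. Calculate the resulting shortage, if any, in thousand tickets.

Rearranging demand gives Qd = 3779 - 5P. Setting quantity demanded equal to quantity supplied, 3779 - 5P = 7P - 61, gives P* = 320 and Q* = 2179.
Since 622 is above P* = 320, the ceiling does not bind and the free-market outcome prevails.
Since the control does not bind, there is no shortage.

0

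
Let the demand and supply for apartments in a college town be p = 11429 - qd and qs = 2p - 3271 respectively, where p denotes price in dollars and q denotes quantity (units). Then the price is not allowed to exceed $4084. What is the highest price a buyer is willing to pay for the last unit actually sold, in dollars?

Rearranging demand gives qd = 11429 - p. Setting quantity demanded equal to quantity supplied, 11429 - p = 2p - 3271, gives p* = 4900 and q* = 6529.
Since 4084 < 4900, the ceiling is binding.
At p = 4084: qd = 11429 - 4084 = 7345 and qs = 2·4084 - 3271 = 4897.
Only 4897 units reach the market. On the demand curve, the marginal buyer's willingness to pay at q = 4897 is (11429 - 4897) = 6532.

6532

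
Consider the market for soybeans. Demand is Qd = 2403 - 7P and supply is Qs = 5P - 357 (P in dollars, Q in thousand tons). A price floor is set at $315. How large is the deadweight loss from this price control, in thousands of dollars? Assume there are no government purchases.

Setting quantity demanded equal to quantity supplied, 2403 - 7P = 5P - 357, gives P* = 230 and Q* = 793.
The floor of 315 is above the equilibrium price 230, so it binds.
At P = 315: Qd = 2403 - 7·315 = 198 and Qs = 5·315 - 357 = 1218.
Quantity traded falls to 198. At Q = 198 the demand price is (2403 - 198)/7 = 315 and the supply price is (357 + 198)/5 = 111.
Deadweight loss = ½ · (315 - 111) · (793 - 198) = ½ · 204 · 595 = 60690.

60690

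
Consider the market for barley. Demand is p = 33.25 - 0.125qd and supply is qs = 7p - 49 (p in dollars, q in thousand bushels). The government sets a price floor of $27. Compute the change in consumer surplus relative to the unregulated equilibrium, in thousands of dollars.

-444

Rearranging demand gives qd = 266 - 8p. Without the control the market clears where 266 - 8p = 7p - 49, i.e. p* = 21 and q* = 98.
Since 27 > 21, the floor is binding.
At p = 27: qd = 266 - 8·27 = 50 and qs = 7·27 - 49 = 140.
Consumer surplus without the control is ½ · (33.25 - 21) · 98 = 600.25.
With the floor, consumers buy 50 units at 27, so CS = ½ · (33.25 - 27) · 50 = 156.25.
Change in consumer surplus = 156.25 - 600.25 = -444.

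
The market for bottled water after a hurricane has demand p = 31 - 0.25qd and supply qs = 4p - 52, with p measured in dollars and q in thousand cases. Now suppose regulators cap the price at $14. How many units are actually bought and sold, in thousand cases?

Rearranging demand gives qd = 124 - 4p. Without the control the market clears where 124 - 4p = 4p - 52, i.e. p* = 22 and q* = 36.
Since 14 < 22, the ceiling is binding.
At p = 14: qd = 124 - 4·14 = 68 and qs = 4·14 - 52 = 4.
The quantity actually transacted is the short side, supply: 4.

4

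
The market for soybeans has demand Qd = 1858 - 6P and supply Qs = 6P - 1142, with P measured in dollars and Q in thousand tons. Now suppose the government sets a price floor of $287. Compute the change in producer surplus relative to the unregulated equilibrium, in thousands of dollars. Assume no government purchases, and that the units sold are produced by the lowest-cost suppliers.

925

In a free market, 1858 - 6P = 6P - 1142 gives the equilibrium P* = 250, Q* = 358.
Since 287 > 250, the floor is binding.
At P = 287: Qd = 1858 - 6·287 = 136 and Qs = 6·287 - 1142 = 580.
Producer surplus without the control is ½ · (250 - 571/3) · 358 = 32041/3.
With the floor, 136 units are sold at 287. The supply price at Q = 136 is 213, so PS = ½ · [(287 - 571/3) + (287 - 213)] · 136 = 34816/3.
Change in producer surplus = 34816/3 - 32041/3 = 925.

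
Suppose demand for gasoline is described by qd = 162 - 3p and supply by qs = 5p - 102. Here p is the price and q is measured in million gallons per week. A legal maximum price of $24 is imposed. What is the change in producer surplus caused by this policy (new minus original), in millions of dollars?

Equilibrium: 162 - 3p = 5p - 102, so 264 = 8p and p* = 33, q* = 63.
Because the ceiling (24) lies below the market-clearing price, it is binding.
At p = 24: qd = 162 - 3·24 = 90 and qs = 5·24 - 102 = 18.
Producer surplus without the control is ½ · (33 - 20.4) · 63 = 396.9.
With the ceiling, producers sell 18 units at 24, so PS = ½ · (24 - 20.4) · 18 = 32.4.
Change in producer surplus = 32.4 - 396.9 = -364.5.

-364.5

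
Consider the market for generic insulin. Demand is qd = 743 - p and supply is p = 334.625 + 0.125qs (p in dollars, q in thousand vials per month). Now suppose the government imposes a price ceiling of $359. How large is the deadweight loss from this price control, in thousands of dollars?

15876

Rearranging supply gives qs = 8p - 2677. Equilibrium: 743 - p = 8p - 2677, so 3420 = 9p and p* = 380, q* = 363.
Since 359 < 380, the ceiling is binding.
At p = 359: qd = 743 - 359 = 384 and qs = 8·359 - 2677 = 195.
Quantity traded falls to 195. At q = 195 the demand price is 743 - 195 = 548 and the supply price is (2677 + 195)/8 = 359.
Deadweight loss = ½ · (548 - 359) · (363 - 195) = ½ · 189 · 168 = 15876.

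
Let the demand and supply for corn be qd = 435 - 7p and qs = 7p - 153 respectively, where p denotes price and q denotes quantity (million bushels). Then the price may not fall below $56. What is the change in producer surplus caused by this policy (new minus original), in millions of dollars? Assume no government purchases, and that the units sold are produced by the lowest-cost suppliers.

Equilibrium: 435 - 7p = 7p - 153, so 588 = 14p and p* = 42, q* = 141.
Since 56 > 42, the floor is binding.
At p = 56: qd = 435 - 7·56 = 43 and qs = 7·56 - 153 = 239.
Producer surplus without the control is ½ · (42 - 153/7) · 141 = 19881/14.
With the floor, 43 units are sold at 56. The supply price at q = 43 is 28, so PS = ½ · [(56 - 153/7) + (56 - 28)] · 43 = 18705/14.
Change in producer surplus = 18705/14 - 19881/14 = -84.

-84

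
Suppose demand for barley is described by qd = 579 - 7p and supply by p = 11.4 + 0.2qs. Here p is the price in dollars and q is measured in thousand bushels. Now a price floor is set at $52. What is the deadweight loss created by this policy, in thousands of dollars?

0

Rearranging supply gives qs = 5p - 57. Without the control the market clears where 579 - 7p = 5p - 57, i.e. p* = 53 and q* = 208.
The floor of 52 is below the equilibrium price 53, so it is not binding; the market clears at p* = 53, q* = 208.
Since the control does not bind, no trades are prevented and deadweight loss is zero.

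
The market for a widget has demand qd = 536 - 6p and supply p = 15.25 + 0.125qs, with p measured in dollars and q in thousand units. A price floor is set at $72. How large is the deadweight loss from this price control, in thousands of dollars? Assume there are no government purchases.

3281.25

Rearranging supply gives qs = 8p - 122. Equilibrium: 536 - 6p = 8p - 122, so 658 = 14p and p* = 47, q* = 254.
Since 72 > 47, the floor is binding.
At p = 72: qd = 536 - 6·72 = 104 and qs = 8·72 - 122 = 454.
Quantity traded falls to 104. At q = 104 the demand price is (536 - 104)/6 = 72 and the supply price is (122 + 104)/8 = 28.25.
Deadweight loss = ½ · (72 - 28.25) · (254 - 104) = ½ · 43.75 · 150 = 3281.25.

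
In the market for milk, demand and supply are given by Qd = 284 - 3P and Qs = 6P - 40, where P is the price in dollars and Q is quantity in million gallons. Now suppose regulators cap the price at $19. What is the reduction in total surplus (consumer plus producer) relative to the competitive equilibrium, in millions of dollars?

2601

Setting quantity demanded equal to quantity supplied, 284 - 3P = 6P - 40, gives P* = 36 and Q* = 176.
The ceiling of 19 is below the equilibrium price 36, so it binds.
At P = 19: Qd = 284 - 3·19 = 227 and Qs = 6·19 - 40 = 74.
Quantity traded falls to 74. At Q = 74 the demand price is (284 - 74)/3 = 70 and the supply price is (40 + 74)/6 = 19.
Deadweight loss = ½ · (70 - 19) · (176 - 74) = ½ · 51 · 102 = 2601.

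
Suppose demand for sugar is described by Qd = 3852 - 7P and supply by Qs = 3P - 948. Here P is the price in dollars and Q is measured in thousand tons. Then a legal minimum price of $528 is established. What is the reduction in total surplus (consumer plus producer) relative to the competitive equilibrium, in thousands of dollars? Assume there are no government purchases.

Equilibrium: 3852 - 7P = 3P - 948, so 4800 = 10P and P* = 480, Q* = 492.
Since 528 > 480, the floor is binding.
At P = 528: Qd = 3852 - 7·528 = 156 and Qs = 3·528 - 948 = 636.
Quantity traded falls to 156. At Q = 156 the demand price is (3852 - 156)/7 = 528 and the supply price is (948 + 156)/3 = 368.
Deadweight loss = ½ · (528 - 368) · (492 - 156) = ½ · 160 · 336 = 26880.

26880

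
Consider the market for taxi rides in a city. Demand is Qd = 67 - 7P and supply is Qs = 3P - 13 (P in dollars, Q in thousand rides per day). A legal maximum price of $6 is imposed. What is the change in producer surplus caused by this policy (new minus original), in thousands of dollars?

-16

Without the control the market clears where 67 - 7P = 3P - 13, i.e. P* = 8 and Q* = 11.
Because the ceiling (6) lies below the market-clearing price, it is binding.
At P = 6: Qd = 67 - 7·6 = 25 and Qs = 3·6 - 13 = 5.
Producer surplus without the control is ½ · (8 - 13/3) · 11 = 121/6.
With the ceiling, producers sell 5 units at 6, so PS = ½ · (6 - 13/3) · 5 = 25/6.
Change in producer surplus = 25/6 - 121/6 = -16.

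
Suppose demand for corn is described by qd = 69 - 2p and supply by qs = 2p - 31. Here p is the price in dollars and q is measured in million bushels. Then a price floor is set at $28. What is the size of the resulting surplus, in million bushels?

In a free market, 69 - 2p = 2p - 31 gives the equilibrium p* = 25, q* = 19.
Since 28 > 25, the floor is binding.
At p = 28: qd = 69 - 2·28 = 13 and qs = 2·28 - 31 = 25.
Surplus = qs - qd = 25 - 13 = 12.

12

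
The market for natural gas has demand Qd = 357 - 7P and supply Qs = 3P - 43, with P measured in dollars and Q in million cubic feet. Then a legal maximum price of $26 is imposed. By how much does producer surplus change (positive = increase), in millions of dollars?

-784

Setting quantity demanded equal to quantity supplied, 357 - 7P = 3P - 43, gives P* = 40 and Q* = 77.
Because the ceiling (26) lies below the market-clearing price, it is binding.
At P = 26: Qd = 357 - 7·26 = 175 and Qs = 3·26 - 43 = 35.
Producer surplus without the control is ½ · (40 - 43/3) · 77 = 5929/6.
With the ceiling, producers sell 35 units at 26, so PS = ½ · (26 - 43/3) · 35 = 1225/6.
Change in producer surplus = 1225/6 - 5929/6 = -784.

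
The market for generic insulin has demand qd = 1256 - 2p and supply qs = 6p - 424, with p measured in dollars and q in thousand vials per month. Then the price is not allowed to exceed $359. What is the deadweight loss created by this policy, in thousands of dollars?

Without the control the market clears where 1256 - 2p = 6p - 424, i.e. p* = 210 and q* = 836.
Since 359 is above p* = 210, the ceiling does not bind and the free-market outcome prevails.
Since the control does not bind, no trades are prevented and deadweight loss is zero.

0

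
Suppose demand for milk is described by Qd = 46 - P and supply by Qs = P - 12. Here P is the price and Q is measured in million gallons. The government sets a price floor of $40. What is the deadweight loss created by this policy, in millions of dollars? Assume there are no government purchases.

In a free market, 46 - P = P - 12 gives the equilibrium P* = 29, Q* = 17.
Since 40 > 29, the floor is binding.
At P = 40: Qd = 46 - 40 = 6 and Qs = 40 - 12 = 28.
Quantity traded falls to 6. At Q = 6 the demand price is 46 - 6 = 40 and the supply price is 12 + 6 = 18.
Deadweight loss = ½ · (40 - 18) · (17 - 6) = ½ · 22 · 11 = 121.

121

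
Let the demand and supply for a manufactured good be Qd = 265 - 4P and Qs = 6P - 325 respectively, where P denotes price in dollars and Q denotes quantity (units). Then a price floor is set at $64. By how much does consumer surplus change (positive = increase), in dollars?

-95

Without the control the market clears where 265 - 4P = 6P - 325, i.e. P* = 59 and Q* = 29.
The floor of 64 is above the equilibrium price 59, so it binds.
At P = 64: Qd = 265 - 4·64 = 9 and Qs = 6·64 - 325 = 59.
Consumer surplus without the control is ½ · (66.25 - 59) · 29 = 105.125.
With the floor, consumers buy 9 units at 64, so CS = ½ · (66.25 - 64) · 9 = 10.125.
Change in consumer surplus = 10.125 - 105.125 = -95.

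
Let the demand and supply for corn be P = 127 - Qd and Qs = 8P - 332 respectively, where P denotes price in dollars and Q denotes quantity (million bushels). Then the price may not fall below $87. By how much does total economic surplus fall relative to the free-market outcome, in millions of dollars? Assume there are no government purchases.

Rearranging demand gives Qd = 127 - P. Equilibrium: 127 - P = 8P - 332, so 459 = 9P and P* = 51, Q* = 76.
The floor of 87 is above the equilibrium price 51, so it binds.
At P = 87: Qd = 127 - 87 = 40 and Qs = 8·87 - 332 = 364.
Quantity traded falls to 40. At Q = 40 the demand price is 127 - 40 = 87 and the supply price is (332 + 40)/8 = 46.5.
Deadweight loss = ½ · (87 - 46.5) · (76 - 40) = ½ · 40.5 · 36 = 729.

729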